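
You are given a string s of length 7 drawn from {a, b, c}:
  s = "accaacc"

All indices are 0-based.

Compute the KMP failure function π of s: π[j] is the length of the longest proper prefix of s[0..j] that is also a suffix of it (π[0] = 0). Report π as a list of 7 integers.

[0, 0, 0, 1, 1, 2, 3]

π[0] = 0
j=1 s[j]='c': π[1]=0 (border '')
j=2 s[j]='c': π[2]=0 (border '')
j=3 s[j]='a': π[3]=1 (border 'a')
j=4 s[j]='a': k: 1→0; π[4]=1 (border 'a')
j=5 s[j]='c': π[5]=2 (border 'ac')
j=6 s[j]='c': π[6]=3 (border 'acc')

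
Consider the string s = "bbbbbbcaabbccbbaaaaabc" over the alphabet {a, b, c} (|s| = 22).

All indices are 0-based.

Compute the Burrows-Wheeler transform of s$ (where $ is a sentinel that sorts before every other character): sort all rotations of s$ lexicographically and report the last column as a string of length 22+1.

cbaacaaabc$bbbbaabbbbcb

rank  rotation                 last
    0  $bbbbbbcaabbccbbaaaaabc  c
    1  aaaaabc$bbbbbbcaabbccbb  b
    2  aaaabc$bbbbbbcaabbccbba  a
    3  aaabc$bbbbbbcaabbccbbaa  a
    4  aabbccbbaaaaabc$bbbbbbc  c
    5  aabc$bbbbbbcaabbccbbaaa  a
    6  abbccbbaaaaabc$bbbbbbca  a
    7  abc$bbbbbbcaabbccbbaaaa  a
    8  baaaaabc$bbbbbbcaabbccb  b
    9  bbaaaaabc$bbbbbbcaabbcc  c
   10  bbbbbbcaabbccbbaaaaabc$  $
   11  bbbbbcaabbccbbaaaaabc$b  b
   12  bbbbcaabbccbbaaaaabc$bb  b
   13  bbbcaabbccbbaaaaabc$bbb  b
   14  bbcaabbccbbaaaaabc$bbbb  b
   15  bbccbbaaaaabc$bbbbbbcaa  a
   16  bc$bbbbbbcaabbccbbaaaaa  a
   17  bcaabbccbbaaaaabc$bbbbb  b
   18  bccbbaaaaabc$bbbbbbcaab  b
   19  c$bbbbbbcaabbccbbaaaaab  b
   20  caabbccbbaaaaabc$bbbbbb  b
   21  cbbaaaaabc$bbbbbbcaabbc  c
   22  ccbbaaaaabc$bbbbbbcaabb  b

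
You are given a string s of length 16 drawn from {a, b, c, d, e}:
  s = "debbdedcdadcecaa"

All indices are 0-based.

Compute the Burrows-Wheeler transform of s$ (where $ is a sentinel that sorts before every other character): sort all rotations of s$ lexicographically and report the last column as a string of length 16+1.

aacdebeddcea$bdcd

rank  rotation           last
    0  $debbdedcdadcecaa  a
    1  a$debbdedcdadceca  a
    2  aa$debbdedcdadcec  c
    3  adcecaa$debbdedcd  d
    4  bbdedcdadcecaa$de  e
    5  bdedcdadcecaa$deb  b
    6  caa$debbdedcdadce  e
    7  cdadcecaa$debbded  d
    8  cecaa$debbdedcdad  d
    9  dadcecaa$debbdedc  c
   10  dcdadcecaa$debbde  e
   11  dcecaa$debbdedcda  a
   12  debbdedcdadcecaa$  $
   13  dedcdadcecaa$debb  b
   14  ebbdedcdadcecaa$d  d
   15  ecaa$debbdedcdadc  c
   16  edcdadcecaa$debbd  d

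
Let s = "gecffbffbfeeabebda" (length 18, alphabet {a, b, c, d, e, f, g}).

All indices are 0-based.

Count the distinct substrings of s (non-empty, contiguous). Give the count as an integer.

154

sorted suffixes:
  #0 SA[0]=17  'a'
  #1 SA[1]=12  'abebda'
  #2 SA[2]=15  'bda'
  #3 SA[3]=13  'bebda'
  #4 SA[4]=8  'bfeeabebda'
  #5 SA[5]=5  'bffbfeeabebda'
  #6 SA[6]=2  'cffbffbfeeabebda'
  #7 SA[7]=16  'da'
  #8 SA[8]=11  'eabebda'
  #9 SA[9]=14  'ebda'
  #10 SA[10]=1  'ecffbffbfeeabebda'
  #11 SA[11]=10  'eeabebda'
  #12 SA[12]=7  'fbfeeabebda'
  #13 SA[13]=4  'fbffbfeeabebda'
  #14 SA[14]=9  'feeabebda'
  #15 SA[15]=6  'ffbfeeabebda'
  #16 SA[16]=3  'ffbffbfeeabebda'
  #17 SA[17]=0  'gecffbffbfeeabebda'

SA = [17, 12, 15, 13, 8, 5, 2, 16, 11, 14, 1, 10, 7, 4, 9, 6, 3, 0]
i: (SA[i-1],SA[i]) lcp shared
  1: (17,12) 1 'a'
  2: (12,15) 0 ''
  3: (15,13) 1 'b'
  4: (13,8) 1 'b'
  5: (8,5) 2 'bf'
  6: (5,2) 0 ''
  7: (2,16) 0 ''
  8: (16,11) 0 ''
  9: (11,14) 1 'e'
  10: (14,1) 1 'e'
  11: (1,10) 1 'e'
  12: (10,7) 0 ''
  13: (7,4) 3 'fbf'
  14: (4,9) 1 'f'
  15: (9,6) 1 'f'
  16: (6,3) 4 'ffbf'
  17: (3,0) 0 ''

n(n+1)/2 = 18·19/2 = 171
Σ LCP = 0 + 1 + 0 + 1 + 1 + 2 + 0 + 0 + 0 + 1 + 1 + 1 + 0 + 3 + 1 + 1 + 4 + 0 = 17
distinct = 171 − 17 = 154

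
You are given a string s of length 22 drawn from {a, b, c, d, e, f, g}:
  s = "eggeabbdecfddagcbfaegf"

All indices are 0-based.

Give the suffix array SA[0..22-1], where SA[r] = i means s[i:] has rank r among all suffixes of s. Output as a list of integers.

[4, 18, 13, 5, 6, 16, 15, 9, 12, 11, 7, 3, 8, 19, 0, 21, 17, 10, 14, 2, 20, 1]

rank | idx | suffix
   0 |   4 | abbdecfddagcbfaegf
   1 |  18 | aegf
   2 |  13 | agcbfaegf
   3 |   5 | bbdecfddagcbfaegf
   4 |   6 | bdecfddagcbfaegf
   5 |  16 | bfaegf
   6 |  15 | cbfaegf
   7 |   9 | cfddagcbfaegf
   8 |  12 | dagcbfaegf
   9 |  11 | ddagcbfaegf
  10 |   7 | decfddagcbfaegf
  11 |   3 | eabbdecfddagcbfaegf
  12 |   8 | ecfddagcbfaegf
  13 |  19 | egf
  14 |   0 | eggeabbdecfddagcbfaegf
  15 |  21 | f
  16 |  17 | faegf
  17 |  10 | fddagcbfaegf
  18 |  14 | gcbfaegf
  19 |   2 | geabbdecfddagcbfaegf
  20 |  20 | gf
  21 |   1 | ggeabbdecfddagcbfaegf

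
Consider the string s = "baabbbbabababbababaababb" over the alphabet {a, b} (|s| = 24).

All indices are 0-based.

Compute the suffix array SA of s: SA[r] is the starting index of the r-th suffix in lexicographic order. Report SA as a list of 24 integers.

[18, 1, 16, 14, 7, 19, 9, 21, 11, 2, 23, 17, 0, 15, 13, 6, 8, 20, 10, 22, 12, 5, 4, 3]

rank | idx | suffix
   0 |  18 | aababb
   1 |   1 | aabbbbabababbababaababb
   2 |  16 | abaababb
   3 |  14 | ababaababb
   4 |   7 | abababbababaababb
   5 |  19 | ababb
   6 |   9 | ababbababaababb
   7 |  21 | abb
   8 |  11 | abbababaababb
   9 |   2 | abbbbabababbababaababb
  10 |  23 | b
  11 |  17 | baababb
  12 |   0 | baabbbbabababbababaababb
  13 |  15 | babaababb
  14 |  13 | bababaababb
  15 |   6 | babababbababaababb
  16 |   8 | bababbababaababb
  17 |  20 | babb
  18 |  10 | babbababaababb
  19 |  22 | bb
  20 |  12 | bbababaababb
  21 |   5 | bbabababbababaababb
  22 |   4 | bbbabababbababaababb
  23 |   3 | bbbbabababbababaababb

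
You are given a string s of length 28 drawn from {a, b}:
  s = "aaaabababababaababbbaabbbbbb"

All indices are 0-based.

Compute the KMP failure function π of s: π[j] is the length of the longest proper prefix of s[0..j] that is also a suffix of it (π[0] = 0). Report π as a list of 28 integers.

π[0] = 0
j=1 s[j]='a': π[1]=1 (border 'a')
j=2 s[j]='a': π[2]=2 (border 'aa')
j=3 s[j]='a': π[3]=3 (border 'aaa')
j=4 s[j]='b': k: 3→2→1→0; π[4]=0 (border '')
j=5 s[j]='a': π[5]=1 (border 'a')
j=6 s[j]='b': k: 1→0; π[6]=0 (border '')
j=7 s[j]='a': π[7]=1 (border 'a')
j=8 s[j]='b': k: 1→0; π[8]=0 (border '')
j=9 s[j]='a': π[9]=1 (border 'a')
j=10 s[j]='b': k: 1→0; π[10]=0 (border '')
j=11 s[j]='a': π[11]=1 (border 'a')
j=12 s[j]='b': k: 1→0; π[12]=0 (border '')
j=13 s[j]='a': π[13]=1 (border 'a')
j=14 s[j]='a': π[14]=2 (border 'aa')
j=15 s[j]='b': k: 2→1→0; π[15]=0 (border '')
j=16 s[j]='a': π[16]=1 (border 'a')
j=17 s[j]='b': k: 1→0; π[17]=0 (border '')
j=18 s[j]='b': π[18]=0 (border '')
j=19 s[j]='b': π[19]=0 (border '')
j=20 s[j]='a': π[20]=1 (border 'a')
j=21 s[j]='a': π[21]=2 (border 'aa')
j=22 s[j]='b': k: 2→1→0; π[22]=0 (border '')
j=23 s[j]='b': π[23]=0 (border '')
j=24 s[j]='b': π[24]=0 (border '')
j=25 s[j]='b': π[25]=0 (border '')
j=26 s[j]='b': π[26]=0 (border '')
j=27 s[j]='b': π[27]=0 (border '')

[0, 1, 2, 3, 0, 1, 0, 1, 0, 1, 0, 1, 0, 1, 2, 0, 1, 0, 0, 0, 1, 2, 0, 0, 0, 0, 0, 0]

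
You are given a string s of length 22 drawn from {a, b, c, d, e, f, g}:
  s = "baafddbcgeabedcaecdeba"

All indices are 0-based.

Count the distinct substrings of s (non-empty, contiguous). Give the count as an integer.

rank→(start, suffix):
  0 → (21, 'a')
  1 → (1, 'aafddbcgeabedcaecdeba')
  2 → (10, 'abedcaecdeba')
  3 → (15, 'aecdeba')
  4 → (2, 'afddbcgeabedcaecdeba')
  5 → (20, 'ba')
  6 → (0, 'baafddbcgeabedcaecdeba')
  7 → (6, 'bcgeabedcaecdeba')
  8 → (11, 'bedcaecdeba')
  9 → (14, 'caecdeba')
  10 → (17, 'cdeba')
  11 → (7, 'cgeabedcaecdeba')
  12 → (5, 'dbcgeabedcaecdeba')
  13 → (13, 'dcaecdeba')
  14 → (4, 'ddbcgeabedcaecdeba')
  15 → (18, 'deba')
  16 → (9, 'eabedcaecdeba')
  17 → (19, 'eba')
  18 → (16, 'ecdeba')
  19 → (12, 'edcaecdeba')
  20 → (3, 'fddbcgeabedcaecdeba')
  21 → (8, 'geabedcaecdeba')

SA = [21, 1, 10, 15, 2, 20, 0, 6, 11, 14, 17, 7, 5, 13, 4, 18, 9, 19, 16, 12, 3, 8]
i: (SA[i-1],SA[i]) lcp shared
  1: (21,1) 1 'a'
  2: (1,10) 1 'a'
  3: (10,15) 1 'a'
  4: (15,2) 1 'a'
  5: (2,20) 0 ''
  6: (20,0) 2 'ba'
  7: (0,6) 1 'b'
  8: (6,11) 1 'b'
  9: (11,14) 0 ''
  10: (14,17) 1 'c'
  11: (17,7) 1 'c'
  12: (7,5) 0 ''
  13: (5,13) 1 'd'
  14: (13,4) 1 'd'
  15: (4,18) 1 'd'
  16: (18,9) 0 ''
  17: (9,19) 1 'e'
  18: (19,16) 1 'e'
  19: (16,12) 1 'e'
  20: (12,3) 0 ''
  21: (3,8) 0 ''

n(n+1)/2 = 22·23/2 = 253
Σ LCP = 0 + 1 + 1 + 1 + 1 + 0 + 2 + 1 + 1 + 0 + 1 + 1 + 0 + 1 + 1 + 1 + 0 + 1 + 1 + 1 + 0 + 0 = 16
distinct = 253 − 16 = 237

237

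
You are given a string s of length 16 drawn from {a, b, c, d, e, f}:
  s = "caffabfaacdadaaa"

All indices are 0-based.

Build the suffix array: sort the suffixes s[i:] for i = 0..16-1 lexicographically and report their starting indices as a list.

rank | idx | suffix
   0 |  15 | a
   1 |  14 | aa
   2 |  13 | aaa
   3 |   7 | aacdadaaa
   4 |   4 | abfaacdadaaa
   5 |   8 | acdadaaa
   6 |  11 | adaaa
   7 |   1 | affabfaacdadaaa
   8 |   5 | bfaacdadaaa
   9 |   0 | caffabfaacdadaaa
  10 |   9 | cdadaaa
  11 |  12 | daaa
  12 |  10 | dadaaa
  13 |   6 | faacdadaaa
  14 |   3 | fabfaacdadaaa
  15 |   2 | ffabfaacdadaaa

[15, 14, 13, 7, 4, 8, 11, 1, 5, 0, 9, 12, 10, 6, 3, 2]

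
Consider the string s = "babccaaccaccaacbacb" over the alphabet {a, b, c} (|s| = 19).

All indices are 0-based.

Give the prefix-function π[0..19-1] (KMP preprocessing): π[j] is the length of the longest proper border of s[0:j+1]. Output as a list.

π[0] = 0
j=1 s[j]='a': π[1]=0 (border '')
j=2 s[j]='b': π[2]=1 (border 'b')
j=3 s[j]='c': k: 1→0; π[3]=0 (border '')
j=4 s[j]='c': π[4]=0 (border '')
j=5 s[j]='a': π[5]=0 (border '')
j=6 s[j]='a': π[6]=0 (border '')
j=7 s[j]='c': π[7]=0 (border '')
j=8 s[j]='c': π[8]=0 (border '')
j=9 s[j]='a': π[9]=0 (border '')
j=10 s[j]='c': π[10]=0 (border '')
j=11 s[j]='c': π[11]=0 (border '')
j=12 s[j]='a': π[12]=0 (border '')
j=13 s[j]='a': π[13]=0 (border '')
j=14 s[j]='c': π[14]=0 (border '')
j=15 s[j]='b': π[15]=1 (border 'b')
j=16 s[j]='a': π[16]=2 (border 'ba')
j=17 s[j]='c': k: 2→0; π[17]=0 (border '')
j=18 s[j]='b': π[18]=1 (border 'b')

[0, 0, 1, 0, 0, 0, 0, 0, 0, 0, 0, 0, 0, 0, 0, 1, 2, 0, 1]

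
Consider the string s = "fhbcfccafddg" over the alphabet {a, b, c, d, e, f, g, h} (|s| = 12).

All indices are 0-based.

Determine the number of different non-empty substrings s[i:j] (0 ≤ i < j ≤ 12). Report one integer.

rank | idx | suffix
   0 |   7 | afddg
   1 |   2 | bcfccafddg
   2 |   6 | cafddg
   3 |   5 | ccafddg
   4 |   3 | cfccafddg
   5 |   9 | ddg
   6 |  10 | dg
   7 |   4 | fccafddg
   8 |   8 | fddg
   9 |   0 | fhbcfccafddg
  10 |  11 | g
  11 |   1 | hbcfccafddg

SA = [7, 2, 6, 5, 3, 9, 10, 4, 8, 0, 11, 1]
rank  pair      lcp
   1  s[7:],s[2:]  0  ''
   2  s[2:],s[6:]  0  ''
   3  s[6:],s[5:]  1  'c'
   4  s[5:],s[3:]  1  'c'
   5  s[3:],s[9:]  0  ''
   6  s[9:],s[10:]  1  'd'
   7  s[10:],s[4:]  0  ''
   8  s[4:],s[8:]  1  'f'
   9  s[8:],s[0:]  1  'f'
  10  s[0:],s[11:]  0  ''
  11  s[11:],s[1:]  0  ''

n(n+1)/2 = 12·13/2 = 78
Σ LCP = 0 + 0 + 0 + 1 + 1 + 0 + 1 + 0 + 1 + 1 + 0 + 0 = 5
distinct = 78 − 5 = 73

73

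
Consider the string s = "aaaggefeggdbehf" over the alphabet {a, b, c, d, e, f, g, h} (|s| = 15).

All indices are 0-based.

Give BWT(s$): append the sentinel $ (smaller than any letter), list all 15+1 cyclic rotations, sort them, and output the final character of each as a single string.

f$aadggfbheggeae

rank  rotation          last
    0  $aaaggefeggdbehf  f
    1  aaaggefeggdbehf$  $
    2  aaggefeggdbehf$a  a
    3  aggefeggdbehf$aa  a
    4  behf$aaaggefeggd  d
    5  dbehf$aaaggefegg  g
    6  efeggdbehf$aaagg  g
    7  eggdbehf$aaaggef  f
    8  ehf$aaaggefeggdb  b
    9  f$aaaggefeggdbeh  h
   10  feggdbehf$aaagge  e
   11  gdbehf$aaaggefeg  g
   12  gefeggdbehf$aaag  g
   13  ggdbehf$aaaggefe  e
   14  ggefeggdbehf$aaa  a
   15  hf$aaaggefeggdbe  e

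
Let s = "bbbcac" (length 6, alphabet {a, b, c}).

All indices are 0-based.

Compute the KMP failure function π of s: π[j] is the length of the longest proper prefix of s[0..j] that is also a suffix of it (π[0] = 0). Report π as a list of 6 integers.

[0, 1, 2, 0, 0, 0]

π[0] = 0
j=1 s[j]='b': π[1]=1 (border 'b')
j=2 s[j]='b': π[2]=2 (border 'bb')
j=3 s[j]='c': k: 2→1→0; π[3]=0 (border '')
j=4 s[j]='a': π[4]=0 (border '')
j=5 s[j]='c': π[5]=0 (border '')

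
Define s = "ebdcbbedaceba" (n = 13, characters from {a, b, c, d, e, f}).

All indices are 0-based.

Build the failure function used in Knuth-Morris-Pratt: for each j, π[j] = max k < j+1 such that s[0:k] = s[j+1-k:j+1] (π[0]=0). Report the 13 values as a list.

π[0] = 0
j=1 s[j]='b': π[1]=0 (border '')
j=2 s[j]='d': π[2]=0 (border '')
j=3 s[j]='c': π[3]=0 (border '')
j=4 s[j]='b': π[4]=0 (border '')
j=5 s[j]='b': π[5]=0 (border '')
j=6 s[j]='e': π[6]=1 (border 'e')
j=7 s[j]='d': k: 1→0; π[7]=0 (border '')
j=8 s[j]='a': π[8]=0 (border '')
j=9 s[j]='c': π[9]=0 (border '')
j=10 s[j]='e': π[10]=1 (border 'e')
j=11 s[j]='b': π[11]=2 (border 'eb')
j=12 s[j]='a': k: 2→0; π[12]=0 (border '')

[0, 0, 0, 0, 0, 0, 1, 0, 0, 0, 1, 2, 0]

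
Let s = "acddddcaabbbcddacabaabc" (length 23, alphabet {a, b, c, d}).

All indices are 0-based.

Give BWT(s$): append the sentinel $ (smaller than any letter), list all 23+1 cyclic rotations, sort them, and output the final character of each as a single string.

rank  rotation                  last
    0  $acddddcaabbbcddacabaabc  c
    1  aabbbcddacabaabc$acddddc  c
    2  aabc$acddddcaabbbcddacab  b
    3  abaabc$acddddcaabbbcddac  c
    4  abbbcddacabaabc$acddddca  a
    5  abc$acddddcaabbbcddacaba  a
    6  acabaabc$acddddcaabbbcdd  d
    7  acddddcaabbbcddacabaabc$  $
    8  baabc$acddddcaabbbcddaca  a
    9  bbbcddacabaabc$acddddcaa  a
   10  bbcddacabaabc$acddddcaab  b
   11  bc$acddddcaabbbcddacabaa  a
   12  bcddacabaabc$acddddcaabb  b
   13  c$acddddcaabbbcddacabaab  b
   14  caabbbcddacabaabc$acdddd  d
   15  cabaabc$acddddcaabbbcdda  a
   16  cddacabaabc$acddddcaabbb  b
   17  cddddcaabbbcddacabaabc$a  a
   18  dacabaabc$acddddcaabbbcd  d
   19  dcaabbbcddacabaabc$acddd  d
   20  ddacabaabc$acddddcaabbbc  c
   21  ddcaabbbcddacabaabc$acdd  d
   22  dddcaabbbcddacabaabc$acd  d
   23  ddddcaabbbcddacabaabc$ac  c

ccbcaad$aababbdabaddcddc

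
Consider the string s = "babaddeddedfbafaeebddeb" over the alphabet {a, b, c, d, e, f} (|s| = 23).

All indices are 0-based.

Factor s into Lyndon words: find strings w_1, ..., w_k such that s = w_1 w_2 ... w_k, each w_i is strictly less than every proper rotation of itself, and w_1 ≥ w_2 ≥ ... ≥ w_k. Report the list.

["b", "abaddeddedfbafaeebddeb"]

emit factor 1: 'b' (i=0, period=1)
emit factor 2: 'abaddeddedfbafaeebddeb' (i=1, period=22)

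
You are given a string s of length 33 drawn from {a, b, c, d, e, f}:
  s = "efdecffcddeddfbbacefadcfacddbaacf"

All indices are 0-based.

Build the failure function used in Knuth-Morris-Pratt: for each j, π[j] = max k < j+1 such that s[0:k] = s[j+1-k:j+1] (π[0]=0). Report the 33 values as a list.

π[0] = 0
j=1 s[j]='f': π[1]=0 (border '')
j=2 s[j]='d': π[2]=0 (border '')
j=3 s[j]='e': π[3]=1 (border 'e')
j=4 s[j]='c': k: 1→0; π[4]=0 (border '')
j=5 s[j]='f': π[5]=0 (border '')
j=6 s[j]='f': π[6]=0 (border '')
j=7 s[j]='c': π[7]=0 (border '')
j=8 s[j]='d': π[8]=0 (border '')
j=9 s[j]='d': π[9]=0 (border '')
j=10 s[j]='e': π[10]=1 (border 'e')
j=11 s[j]='d': k: 1→0; π[11]=0 (border '')
j=12 s[j]='d': π[12]=0 (border '')
j=13 s[j]='f': π[13]=0 (border '')
j=14 s[j]='b': π[14]=0 (border '')
j=15 s[j]='b': π[15]=0 (border '')
j=16 s[j]='a': π[16]=0 (border '')
j=17 s[j]='c': π[17]=0 (border '')
j=18 s[j]='e': π[18]=1 (border 'e')
j=19 s[j]='f': π[19]=2 (border 'ef')
j=20 s[j]='a': k: 2→0; π[20]=0 (border '')
j=21 s[j]='d': π[21]=0 (border '')
j=22 s[j]='c': π[22]=0 (border '')
j=23 s[j]='f': π[23]=0 (border '')
j=24 s[j]='a': π[24]=0 (border '')
j=25 s[j]='c': π[25]=0 (border '')
j=26 s[j]='d': π[26]=0 (border '')
j=27 s[j]='d': π[27]=0 (border '')
j=28 s[j]='b': π[28]=0 (border '')
j=29 s[j]='a': π[29]=0 (border '')
j=30 s[j]='a': π[30]=0 (border '')
j=31 s[j]='c': π[31]=0 (border '')
j=32 s[j]='f': π[32]=0 (border '')

[0, 0, 0, 1, 0, 0, 0, 0, 0, 0, 1, 0, 0, 0, 0, 0, 0, 0, 1, 2, 0, 0, 0, 0, 0, 0, 0, 0, 0, 0, 0, 0, 0]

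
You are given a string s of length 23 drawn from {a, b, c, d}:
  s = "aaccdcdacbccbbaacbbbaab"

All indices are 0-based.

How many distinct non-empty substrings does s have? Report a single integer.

rank→(start, suffix):
  0 → (20, 'aab')
  1 → (14, 'aacbbbaab')
  2 → (0, 'aaccdcdacbccbbaacbbbaab')
  3 → (21, 'ab')
  4 → (15, 'acbbbaab')
  5 → (7, 'acbccbbaacbbbaab')
  6 → (1, 'accdcdacbccbbaacbbbaab')
  7 → (22, 'b')
  8 → (19, 'baab')
  9 → (13, 'baacbbbaab')
  10 → (18, 'bbaab')
  11 → (12, 'bbaacbbbaab')
  12 → (17, 'bbbaab')
  13 → (9, 'bccbbaacbbbaab')
  14 → (11, 'cbbaacbbbaab')
  15 → (16, 'cbbbaab')
  16 → (8, 'cbccbbaacbbbaab')
  17 → (10, 'ccbbaacbbbaab')
  18 → (2, 'ccdcdacbccbbaacbbbaab')
  19 → (5, 'cdacbccbbaacbbbaab')
  20 → (3, 'cdcdacbccbbaacbbbaab')
  21 → (6, 'dacbccbbaacbbbaab')
  22 → (4, 'dcdacbccbbaacbbbaab')

SA = [20, 14, 0, 21, 15, 7, 1, 22, 19, 13, 18, 12, 17, 9, 11, 16, 8, 10, 2, 5, 3, 6, 4]
[i] adj suffixes → lcp
  [1] 20/14 → 2 ('aa')
  [2] 14/0 → 3 ('aac')
  [3] 0/21 → 1 ('a')
  [4] 21/15 → 1 ('a')
  [5] 15/7 → 3 ('acb')
  [6] 7/1 → 2 ('ac')
  [7] 1/22 → 0 ('')
  [8] 22/19 → 1 ('b')
  [9] 19/13 → 3 ('baa')
  [10] 13/18 → 1 ('b')
  [11] 18/12 → 4 ('bbaa')
  [12] 12/17 → 2 ('bb')
  [13] 17/9 → 1 ('b')
  [14] 9/11 → 0 ('')
  [15] 11/16 → 3 ('cbb')
  [16] 16/8 → 2 ('cb')
  [17] 8/10 → 1 ('c')
  [18] 10/2 → 2 ('cc')
  [19] 2/5 → 1 ('c')
  [20] 5/3 → 2 ('cd')
  [21] 3/6 → 0 ('')
  [22] 6/4 → 1 ('d')

n(n+1)/2 = 23·24/2 = 276
Σ LCP = 0 + 2 + 3 + 1 + 1 + 3 + 2 + 0 + 1 + 3 + 1 + 4 + 2 + 1 + 0 + 3 + 2 + 1 + 2 + 1 + 2 + 0 + 1 = 36
distinct = 276 − 36 = 240

240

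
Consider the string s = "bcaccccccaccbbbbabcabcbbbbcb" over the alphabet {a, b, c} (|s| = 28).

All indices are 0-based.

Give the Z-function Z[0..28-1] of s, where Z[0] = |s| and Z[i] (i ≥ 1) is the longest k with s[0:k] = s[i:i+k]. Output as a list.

[28, 0, 0, 0, 0, 0, 0, 0, 0, 0, 0, 0, 1, 1, 1, 1, 0, 3, 0, 0, 2, 0, 1, 1, 1, 2, 0, 1]

Z[0]=28
i=1: outside box; Z[1]=0
i=2: outside box; Z[2]=0
i=3: outside box; Z[3]=0
i=4: outside box; Z[4]=0
i=5: outside box; Z[5]=0
i=6: outside box; Z[6]=0
i=7: outside box; Z[7]=0
i=8: outside box; Z[8]=0
i=9: outside box; Z[9]=0
i=10: outside box; Z[10]=0
i=11: outside box; Z[11]=0
i=12: outside box; Z[12]=1 scan→box=[12,13)
i=13: outside box; Z[13]=1 scan→box=[13,14)
i=14: outside box; Z[14]=1 scan→box=[14,15)
i=15: outside box; Z[15]=1 scan→box=[15,16)
i=16: outside box; Z[16]=0
i=17: outside box; Z[17]=3 scan→box=[17,20)
i=18: min(r-i=2, Z[1]=0)=0; Z[18]=0
i=19: min(r-i=1, Z[2]=0)=0; Z[19]=0
i=20: outside box; Z[20]=2 scan→box=[20,22)
i=21: min(r-i=1, Z[1]=0)=0; Z[21]=0
i=22: outside box; Z[22]=1 scan→box=[22,23)
i=23: outside box; Z[23]=1 scan→box=[23,24)
i=24: outside box; Z[24]=1 scan→box=[24,25)
i=25: outside box; Z[25]=2 scan→box=[25,27)
i=26: min(r-i=1, Z[1]=0)=0; Z[26]=0
i=27: outside box; Z[27]=1 scan→box=[27,28)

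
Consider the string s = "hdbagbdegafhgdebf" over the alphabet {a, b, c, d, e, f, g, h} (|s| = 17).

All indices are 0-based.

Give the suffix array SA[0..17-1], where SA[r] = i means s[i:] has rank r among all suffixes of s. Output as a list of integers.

[9, 3, 2, 5, 15, 1, 13, 6, 14, 7, 16, 10, 8, 4, 12, 0, 11]

rank→(start, suffix):
  0 → (9, 'afhgdebf')
  1 → (3, 'agbdegafhgdebf')
  2 → (2, 'bagbdegafhgdebf')
  3 → (5, 'bdegafhgdebf')
  4 → (15, 'bf')
  5 → (1, 'dbagbdegafhgdebf')
  6 → (13, 'debf')
  7 → (6, 'degafhgdebf')
  8 → (14, 'ebf')
  9 → (7, 'egafhgdebf')
  10 → (16, 'f')
  11 → (10, 'fhgdebf')
  12 → (8, 'gafhgdebf')
  13 → (4, 'gbdegafhgdebf')
  14 → (12, 'gdebf')
  15 → (0, 'hdbagbdegafhgdebf')
  16 → (11, 'hgdebf')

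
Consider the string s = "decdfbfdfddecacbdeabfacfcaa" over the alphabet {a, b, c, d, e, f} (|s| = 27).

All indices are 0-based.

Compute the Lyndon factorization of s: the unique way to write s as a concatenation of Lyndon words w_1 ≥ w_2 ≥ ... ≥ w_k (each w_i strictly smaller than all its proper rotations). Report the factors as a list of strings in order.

["de", "cdf", "bfdfddec", "acbde", "abfacfc", "a", "a"]

emit factor 1: 'de' (i=0, period=2)
emit factor 2: 'cdf' (i=2, period=3)
emit factor 3: 'bfdfddec' (i=5, period=8)
emit factor 4: 'acbde' (i=13, period=5)
emit factor 5: 'abfacfc' (i=18, period=7)
emit factor 6: 'a' (i=25, period=1)
emit factor 7: 'a' (i=26, period=1)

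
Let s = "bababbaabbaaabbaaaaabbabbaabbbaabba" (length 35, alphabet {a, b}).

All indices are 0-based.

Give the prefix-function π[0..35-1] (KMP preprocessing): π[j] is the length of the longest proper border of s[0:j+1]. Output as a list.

π[0] = 0
j=1 s[j]='a': π[1]=0 (border '')
j=2 s[j]='b': π[2]=1 (border 'b')
j=3 s[j]='a': π[3]=2 (border 'ba')
j=4 s[j]='b': π[4]=3 (border 'bab')
j=5 s[j]='b': k: 3→1→0; π[5]=1 (border 'b')
j=6 s[j]='a': π[6]=2 (border 'ba')
j=7 s[j]='a': k: 2→0; π[7]=0 (border '')
j=8 s[j]='b': π[8]=1 (border 'b')
j=9 s[j]='b': k: 1→0; π[9]=1 (border 'b')
j=10 s[j]='a': π[10]=2 (border 'ba')
j=11 s[j]='a': k: 2→0; π[11]=0 (border '')
j=12 s[j]='a': π[12]=0 (border '')
j=13 s[j]='b': π[13]=1 (border 'b')
j=14 s[j]='b': k: 1→0; π[14]=1 (border 'b')
j=15 s[j]='a': π[15]=2 (border 'ba')
j=16 s[j]='a': k: 2→0; π[16]=0 (border '')
j=17 s[j]='a': π[17]=0 (border '')
j=18 s[j]='a': π[18]=0 (border '')
j=19 s[j]='a': π[19]=0 (border '')
j=20 s[j]='b': π[20]=1 (border 'b')
j=21 s[j]='b': k: 1→0; π[21]=1 (border 'b')
j=22 s[j]='a': π[22]=2 (border 'ba')
j=23 s[j]='b': π[23]=3 (border 'bab')
j=24 s[j]='b': k: 3→1→0; π[24]=1 (border 'b')
j=25 s[j]='a': π[25]=2 (border 'ba')
j=26 s[j]='a': k: 2→0; π[26]=0 (border '')
j=27 s[j]='b': π[27]=1 (border 'b')
j=28 s[j]='b': k: 1→0; π[28]=1 (border 'b')
j=29 s[j]='b': k: 1→0; π[29]=1 (border 'b')
j=30 s[j]='a': π[30]=2 (border 'ba')
j=31 s[j]='a': k: 2→0; π[31]=0 (border '')
j=32 s[j]='b': π[32]=1 (border 'b')
j=33 s[j]='b': k: 1→0; π[33]=1 (border 'b')
j=34 s[j]='a': π[34]=2 (border 'ba')

[0, 0, 1, 2, 3, 1, 2, 0, 1, 1, 2, 0, 0, 1, 1, 2, 0, 0, 0, 0, 1, 1, 2, 3, 1, 2, 0, 1, 1, 1, 2, 0, 1, 1, 2]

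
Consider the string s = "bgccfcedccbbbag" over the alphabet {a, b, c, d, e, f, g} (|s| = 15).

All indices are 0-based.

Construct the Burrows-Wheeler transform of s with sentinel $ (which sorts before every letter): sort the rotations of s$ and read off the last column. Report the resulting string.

rank  rotation          last
    0  $bgccfcedccbbbag  g
    1  ag$bgccfcedccbbb  b
    2  bag$bgccfcedccbb  b
    3  bbag$bgccfcedccb  b
    4  bbbag$bgccfcedcc  c
    5  bgccfcedccbbbag$  $
    6  cbbbag$bgccfcedc  c
    7  ccbbbag$bgccfced  d
    8  ccfcedccbbbag$bg  g
    9  cedccbbbag$bgccf  f
   10  cfcedccbbbag$bgc  c
   11  dccbbbag$bgccfce  e
   12  edccbbbag$bgccfc  c
   13  fcedccbbbag$bgcc  c
   14  g$bgccfcedccbbba  a
   15  gccfcedccbbbag$b  b

gbbbc$cdgfceccab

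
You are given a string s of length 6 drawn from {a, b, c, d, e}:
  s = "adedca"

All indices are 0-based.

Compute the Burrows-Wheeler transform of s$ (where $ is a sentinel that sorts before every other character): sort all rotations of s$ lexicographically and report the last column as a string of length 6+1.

ac$dead

rank  rotation last
    0  $adedca  a
    1  a$adedc  c
    2  adedca$  $
    3  ca$aded  d
    4  dca$ade  e
    5  dedca$a  a
    6  edca$ad  d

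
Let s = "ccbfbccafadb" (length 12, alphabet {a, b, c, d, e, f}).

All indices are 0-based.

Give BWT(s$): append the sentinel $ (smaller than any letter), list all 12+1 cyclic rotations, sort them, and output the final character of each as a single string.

bfcdfcccb$aab

rank  rotation       last
    0  $ccbfbccafadb  b
    1  adb$ccbfbccaf  f
    2  afadb$ccbfbcc  c
    3  b$ccbfbccafad  d
    4  bccafadb$ccbf  f
    5  bfbccafadb$cc  c
    6  cafadb$ccbfbc  c
    7  cbfbccafadb$c  c
    8  ccafadb$ccbfb  b
    9  ccbfbccafadb$  $
   10  db$ccbfbccafa  a
   11  fadb$ccbfbcca  a
   12  fbccafadb$ccb  b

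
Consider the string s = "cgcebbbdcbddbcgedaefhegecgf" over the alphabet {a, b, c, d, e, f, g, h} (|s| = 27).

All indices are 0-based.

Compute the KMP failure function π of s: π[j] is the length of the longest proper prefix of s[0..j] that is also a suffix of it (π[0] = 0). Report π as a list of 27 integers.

π[0] = 0
j=1 s[j]='g': π[1]=0 (border '')
j=2 s[j]='c': π[2]=1 (border 'c')
j=3 s[j]='e': k: 1→0; π[3]=0 (border '')
j=4 s[j]='b': π[4]=0 (border '')
j=5 s[j]='b': π[5]=0 (border '')
j=6 s[j]='b': π[6]=0 (border '')
j=7 s[j]='d': π[7]=0 (border '')
j=8 s[j]='c': π[8]=1 (border 'c')
j=9 s[j]='b': k: 1→0; π[9]=0 (border '')
j=10 s[j]='d': π[10]=0 (border '')
j=11 s[j]='d': π[11]=0 (border '')
j=12 s[j]='b': π[12]=0 (border '')
j=13 s[j]='c': π[13]=1 (border 'c')
j=14 s[j]='g': π[14]=2 (border 'cg')
j=15 s[j]='e': k: 2→0; π[15]=0 (border '')
j=16 s[j]='d': π[16]=0 (border '')
j=17 s[j]='a': π[17]=0 (border '')
j=18 s[j]='e': π[18]=0 (border '')
j=19 s[j]='f': π[19]=0 (border '')
j=20 s[j]='h': π[20]=0 (border '')
j=21 s[j]='e': π[21]=0 (border '')
j=22 s[j]='g': π[22]=0 (border '')
j=23 s[j]='e': π[23]=0 (border '')
j=24 s[j]='c': π[24]=1 (border 'c')
j=25 s[j]='g': π[25]=2 (border 'cg')
j=26 s[j]='f': k: 2→0; π[26]=0 (border '')

[0, 0, 1, 0, 0, 0, 0, 0, 1, 0, 0, 0, 0, 1, 2, 0, 0, 0, 0, 0, 0, 0, 0, 0, 1, 2, 0]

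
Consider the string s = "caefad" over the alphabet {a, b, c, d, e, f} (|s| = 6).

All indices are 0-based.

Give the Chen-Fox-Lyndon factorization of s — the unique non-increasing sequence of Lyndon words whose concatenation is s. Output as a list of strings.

["c", "aef", "ad"]

emit factor 1: 'c' (i=0, period=1)
emit factor 2: 'aef' (i=1, period=3)
emit factor 3: 'ad' (i=4, period=2)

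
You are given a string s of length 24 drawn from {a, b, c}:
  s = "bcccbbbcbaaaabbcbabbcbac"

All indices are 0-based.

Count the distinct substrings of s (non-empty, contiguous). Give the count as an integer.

247

sorted suffixes:
  #0 SA[0]=9  'aaaabbcbabbcbac'
  #1 SA[1]=10  'aaabbcbabbcbac'
  #2 SA[2]=11  'aabbcbabbcbac'
  #3 SA[3]=12  'abbcbabbcbac'
  #4 SA[4]=17  'abbcbac'
  #5 SA[5]=22  'ac'
  #6 SA[6]=8  'baaaabbcbabbcbac'
  #7 SA[7]=16  'babbcbac'
  #8 SA[8]=21  'bac'
  #9 SA[9]=4  'bbbcbaaaabbcbabbcbac'
  #10 SA[10]=5  'bbcbaaaabbcbabbcbac'
  #11 SA[11]=13  'bbcbabbcbac'
  #12 SA[12]=18  'bbcbac'
  #13 SA[13]=6  'bcbaaaabbcbabbcbac'
  #14 SA[14]=14  'bcbabbcbac'
  #15 SA[15]=19  'bcbac'
  #16 SA[16]=0  'bcccbbbcbaaaabbcbabbcbac'
  #17 SA[17]=23  'c'
  #18 SA[18]=7  'cbaaaabbcbabbcbac'
  #19 SA[19]=15  'cbabbcbac'
  #20 SA[20]=20  'cbac'
  #21 SA[21]=3  'cbbbcbaaaabbcbabbcbac'
  #22 SA[22]=2  'ccbbbcbaaaabbcbabbcbac'
  #23 SA[23]=1  'cccbbbcbaaaabbcbabbcbac'

SA = [9, 10, 11, 12, 17, 22, 8, 16, 21, 4, 5, 13, 18, 6, 14, 19, 0, 23, 7, 15, 20, 3, 2, 1]
i: (SA[i-1],SA[i]) lcp shared
  1: (9,10) 3 'aaa'
  2: (10,11) 2 'aa'
  3: (11,12) 1 'a'
  4: (12,17) 6 'abbcba'
  5: (17,22) 1 'a'
  6: (22,8) 0 ''
  7: (8,16) 2 'ba'
  8: (16,21) 2 'ba'
  9: (21,4) 1 'b'
  10: (4,5) 2 'bb'
  11: (5,13) 5 'bbcba'
  12: (13,18) 5 'bbcba'
  13: (18,6) 1 'b'
  14: (6,14) 4 'bcba'
  15: (14,19) 4 'bcba'
  16: (19,0) 2 'bc'
  17: (0,23) 0 ''
  18: (23,7) 1 'c'
  19: (7,15) 3 'cba'
  20: (15,20) 3 'cba'
  21: (20,3) 2 'cb'
  22: (3,2) 1 'c'
  23: (2,1) 2 'cc'

n(n+1)/2 = 24·25/2 = 300
Σ LCP = 0 + 3 + 2 + 1 + 6 + 1 + 0 + 2 + 2 + 1 + 2 + 5 + 5 + 1 + 4 + 4 + 2 + 0 + 1 + 3 + 3 + 2 + 1 + 2 = 53
distinct = 300 − 53 = 247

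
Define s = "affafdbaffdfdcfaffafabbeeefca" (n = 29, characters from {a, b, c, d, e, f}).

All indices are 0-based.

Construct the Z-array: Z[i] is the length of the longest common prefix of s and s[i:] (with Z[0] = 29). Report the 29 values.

[29, 0, 0, 2, 0, 0, 0, 3, 0, 0, 0, 0, 0, 0, 0, 5, 0, 0, 2, 0, 1, 0, 0, 0, 0, 0, 0, 0, 1]

Z[0]=29
i=1: i≥r, start 0; Z[1]=0
i=2: i≥r, start 0; Z[2]=0
i=3: i≥r, start 0; Z[3]=2 extend→box=[3,5)
i=4: min(r-i=1, Z[1]=0)=0; Z[4]=0
i=5: i≥r, start 0; Z[5]=0
i=6: i≥r, start 0; Z[6]=0
i=7: i≥r, start 0; Z[7]=3 extend→box=[7,10)
i=8: min(r-i=2, Z[1]=0)=0; Z[8]=0
i=9: min(r-i=1, Z[2]=0)=0; Z[9]=0
i=10: i≥r, start 0; Z[10]=0
i=11: i≥r, start 0; Z[11]=0
i=12: i≥r, start 0; Z[12]=0
i=13: i≥r, start 0; Z[13]=0
i=14: i≥r, start 0; Z[14]=0
i=15: i≥r, start 0; Z[15]=5 extend→box=[15,20)
i=16: min(r-i=4, Z[1]=0)=0; Z[16]=0
i=17: min(r-i=3, Z[2]=0)=0; Z[17]=0
i=18: min(r-i=2, Z[3]=2)=2; Z[18]=2
i=19: min(r-i=1, Z[4]=0)=0; Z[19]=0
i=20: i≥r, start 0; Z[20]=1 extend→box=[20,21)
i=21: i≥r, start 0; Z[21]=0
i=22: i≥r, start 0; Z[22]=0
i=23: i≥r, start 0; Z[23]=0
i=24: i≥r, start 0; Z[24]=0
i=25: i≥r, start 0; Z[25]=0
i=26: i≥r, start 0; Z[26]=0
i=27: i≥r, start 0; Z[27]=0
i=28: i≥r, start 0; Z[28]=1 extend→box=[28,29)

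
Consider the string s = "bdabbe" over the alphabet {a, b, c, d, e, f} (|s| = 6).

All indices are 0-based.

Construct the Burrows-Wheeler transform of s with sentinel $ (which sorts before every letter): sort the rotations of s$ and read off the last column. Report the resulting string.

rank  rotation last
    0  $bdabbe  e
    1  abbe$bd  d
    2  bbe$bda  a
    3  bdabbe$  $
    4  be$bdab  b
    5  dabbe$b  b
    6  e$bdabb  b

eda$bbb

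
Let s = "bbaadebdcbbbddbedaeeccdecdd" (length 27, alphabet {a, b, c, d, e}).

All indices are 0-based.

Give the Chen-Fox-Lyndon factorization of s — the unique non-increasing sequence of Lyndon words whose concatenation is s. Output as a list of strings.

emit factor 1: 'b' (i=0, period=1)
emit factor 2: 'b' (i=1, period=1)
emit factor 3: 'aadebdcbbbddbedaeeccdecdd' (i=2, period=25)

["b", "b", "aadebdcbbbddbedaeeccdecdd"]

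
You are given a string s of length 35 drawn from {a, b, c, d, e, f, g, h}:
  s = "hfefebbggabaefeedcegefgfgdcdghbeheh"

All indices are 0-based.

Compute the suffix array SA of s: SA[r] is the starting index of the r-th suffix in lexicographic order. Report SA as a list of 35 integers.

sorted suffixes:
  #0 SA[0]=9  'abaefeedcegefgfgdcdghbeheh'
  #1 SA[1]=11  'aefeedcegefgfgdcdghbeheh'
  #2 SA[2]=10  'baefeedcegefgfgdcdghbeheh'
  #3 SA[3]=5  'bbggabaefeedcegefgfgdcdghbeheh'
  #4 SA[4]=30  'beheh'
  #5 SA[5]=6  'bggabaefeedcegefgfgdcdghbeheh'
  #6 SA[6]=26  'cdghbeheh'
  #7 SA[7]=17  'cegefgfgdcdghbeheh'
  #8 SA[8]=25  'dcdghbeheh'
  #9 SA[9]=16  'dcegefgfgdcdghbeheh'
  #10 SA[10]=27  'dghbeheh'
  #11 SA[11]=4  'ebbggabaefeedcegefgfgdcdghbeheh'
  #12 SA[12]=15  'edcegefgfgdcdghbeheh'
  #13 SA[13]=14  'eedcegefgfgdcdghbeheh'
  #14 SA[14]=2  'efebbggabaefeedcegefgfgdcdghbeheh'
  #15 SA[15]=12  'efeedcegefgfgdcdghbeheh'
  #16 SA[16]=20  'efgfgdcdghbeheh'
  #17 SA[17]=18  'egefgfgdcdghbeheh'
  #18 SA[18]=33  'eh'
  #19 SA[19]=31  'eheh'
  #20 SA[20]=3  'febbggabaefeedcegefgfgdcdghbeheh'
  #21 SA[21]=13  'feedcegefgfgdcdghbeheh'
  #22 SA[22]=1  'fefebbggabaefeedcegefgfgdcdghbeheh'
  #23 SA[23]=23  'fgdcdghbeheh'
  #24 SA[24]=21  'fgfgdcdghbeheh'
  #25 SA[25]=8  'gabaefeedcegefgfgdcdghbeheh'
  #26 SA[26]=24  'gdcdghbeheh'
  #27 SA[27]=19  'gefgfgdcdghbeheh'
  #28 SA[28]=22  'gfgdcdghbeheh'
  #29 SA[29]=7  'ggabaefeedcegefgfgdcdghbeheh'
  #30 SA[30]=28  'ghbeheh'
  #31 SA[31]=34  'h'
  #32 SA[32]=29  'hbeheh'
  #33 SA[33]=32  'heh'
  #34 SA[34]=0  'hfefebbggabaefeedcegefgfgdcdghbeheh'

[9, 11, 10, 5, 30, 6, 26, 17, 25, 16, 27, 4, 15, 14, 2, 12, 20, 18, 33, 31, 3, 13, 1, 23, 21, 8, 24, 19, 22, 7, 28, 34, 29, 32, 0]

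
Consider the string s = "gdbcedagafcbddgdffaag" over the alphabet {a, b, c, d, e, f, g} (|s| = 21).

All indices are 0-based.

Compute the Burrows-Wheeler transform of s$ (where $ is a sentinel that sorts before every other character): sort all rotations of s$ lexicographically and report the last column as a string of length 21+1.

gfgaddcfbegbgdcfadaa$d

rank  rotation                last
    0  $gdbcedagafcbddgdffaag  g
    1  aag$gdbcedagafcbddgdff  f
    2  afcbddgdffaag$gdbcedag  g
    3  ag$gdbcedagafcbddgdffa  a
    4  agafcbddgdffaag$gdbced  d
    5  bcedagafcbddgdffaag$gd  d
    6  bddgdffaag$gdbcedagafc  c
    7  cbddgdffaag$gdbcedagaf  f
    8  cedagafcbddgdffaag$gdb  b
    9  dagafcbddgdffaag$gdbce  e
   10  dbcedagafcbddgdffaag$g  g
   11  ddgdffaag$gdbcedagafcb  b
   12  dffaag$gdbcedagafcbddg  g
   13  dgdffaag$gdbcedagafcbd  d
   14  edagafcbddgdffaag$gdbc  c
   15  faag$gdbcedagafcbddgdf  f
   16  fcbddgdffaag$gdbcedaga  a
   17  ffaag$gdbcedagafcbddgd  d
   18  g$gdbcedagafcbddgdffaa  a
   19  gafcbddgdffaag$gdbceda  a
   20  gdbcedagafcbddgdffaag$  $
   21  gdffaag$gdbcedagafcbdd  d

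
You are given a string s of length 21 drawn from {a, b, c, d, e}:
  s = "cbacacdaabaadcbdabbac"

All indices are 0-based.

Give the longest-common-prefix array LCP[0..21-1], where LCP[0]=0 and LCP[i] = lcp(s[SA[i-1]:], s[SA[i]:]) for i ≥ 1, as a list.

[0, 2, 1, 2, 1, 2, 2, 1, 0, 2, 3, 1, 1, 0, 1, 1, 2, 1, 0, 2, 1]

sorted suffixes:
  #0 SA[0]=7  'aabaadcbdabbac'
  #1 SA[1]=10  'aadcbdabbac'
  #2 SA[2]=8  'abaadcbdabbac'
  #3 SA[3]=16  'abbac'
  #4 SA[4]=19  'ac'
  #5 SA[5]=2  'acacdaabaadcbdabbac'
  #6 SA[6]=4  'acdaabaadcbdabbac'
  #7 SA[7]=11  'adcbdabbac'
  #8 SA[8]=9  'baadcbdabbac'
  #9 SA[9]=18  'bac'
  #10 SA[10]=1  'bacacdaabaadcbdabbac'
  #11 SA[11]=17  'bbac'
  #12 SA[12]=14  'bdabbac'
  #13 SA[13]=20  'c'
  #14 SA[14]=3  'cacdaabaadcbdabbac'
  #15 SA[15]=0  'cbacacdaabaadcbdabbac'
  #16 SA[16]=13  'cbdabbac'
  #17 SA[17]=5  'cdaabaadcbdabbac'
  #18 SA[18]=6  'daabaadcbdabbac'
  #19 SA[19]=15  'dabbac'
  #20 SA[20]=12  'dcbdabbac'

SA = [7, 10, 8, 16, 19, 2, 4, 11, 9, 18, 1, 17, 14, 20, 3, 0, 13, 5, 6, 15, 12]
i: (SA[i-1],SA[i]) lcp shared
  1: (7,10) 2 'aa'
  2: (10,8) 1 'a'
  3: (8,16) 2 'ab'
  4: (16,19) 1 'a'
  5: (19,2) 2 'ac'
  6: (2,4) 2 'ac'
  7: (4,11) 1 'a'
  8: (11,9) 0 ''
  9: (9,18) 2 'ba'
  10: (18,1) 3 'bac'
  11: (1,17) 1 'b'
  12: (17,14) 1 'b'
  13: (14,20) 0 ''
  14: (20,3) 1 'c'
  15: (3,0) 1 'c'
  16: (0,13) 2 'cb'
  17: (13,5) 1 'c'
  18: (5,6) 0 ''
  19: (6,15) 2 'da'
  20: (15,12) 1 'd'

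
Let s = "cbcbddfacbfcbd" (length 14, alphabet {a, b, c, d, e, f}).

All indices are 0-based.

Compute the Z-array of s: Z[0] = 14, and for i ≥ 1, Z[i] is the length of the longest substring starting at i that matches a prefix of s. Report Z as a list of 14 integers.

Z[0]=14
i=1: fresh scan; Z[1]=0
i=2: fresh scan; Z[2]=2 grow→box=[2,4)
i=3: min(r-i=1, Z[1]=0)=0; Z[3]=0
i=4: fresh scan; Z[4]=0
i=5: fresh scan; Z[5]=0
i=6: fresh scan; Z[6]=0
i=7: fresh scan; Z[7]=0
i=8: fresh scan; Z[8]=2 grow→box=[8,10)
i=9: min(r-i=1, Z[1]=0)=0; Z[9]=0
i=10: fresh scan; Z[10]=0
i=11: fresh scan; Z[11]=2 grow→box=[11,13)
i=12: min(r-i=1, Z[1]=0)=0; Z[12]=0
i=13: fresh scan; Z[13]=0

[14, 0, 2, 0, 0, 0, 0, 0, 2, 0, 0, 2, 0, 0]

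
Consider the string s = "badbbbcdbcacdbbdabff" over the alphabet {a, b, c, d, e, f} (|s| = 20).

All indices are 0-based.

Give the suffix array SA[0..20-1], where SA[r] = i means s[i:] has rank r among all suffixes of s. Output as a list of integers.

rank | idx | suffix
   0 |  16 | abff
   1 |  10 | acdbbdabff
   2 |   1 | adbbbcdbcacdbbdabff
   3 |   0 | badbbbcdbcacdbbdabff
   4 |   3 | bbbcdbcacdbbdabff
   5 |   4 | bbcdbcacdbbdabff
   6 |  13 | bbdabff
   7 |   8 | bcacdbbdabff
   8 |   5 | bcdbcacdbbdabff
   9 |  14 | bdabff
  10 |  17 | bff
  11 |   9 | cacdbbdabff
  12 |  11 | cdbbdabff
  13 |   6 | cdbcacdbbdabff
  14 |  15 | dabff
  15 |   2 | dbbbcdbcacdbbdabff
  16 |  12 | dbbdabff
  17 |   7 | dbcacdbbdabff
  18 |  19 | f
  19 |  18 | ff

[16, 10, 1, 0, 3, 4, 13, 8, 5, 14, 17, 9, 11, 6, 15, 2, 12, 7, 19, 18]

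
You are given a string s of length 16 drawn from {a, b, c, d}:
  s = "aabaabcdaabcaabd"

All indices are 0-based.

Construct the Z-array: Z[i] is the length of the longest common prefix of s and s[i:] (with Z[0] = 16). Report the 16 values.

[16, 1, 0, 3, 1, 0, 0, 0, 3, 1, 0, 0, 3, 1, 0, 0]

Z[0]=16
i=1: i≥r, start 0; Z[1]=1 scan→box=[1,2)
i=2: i≥r, start 0; Z[2]=0
i=3: i≥r, start 0; Z[3]=3 scan→box=[3,6)
i=4: min(r-i=2, Z[1]=1)=1; Z[4]=1
i=5: min(r-i=1, Z[2]=0)=0; Z[5]=0
i=6: i≥r, start 0; Z[6]=0
i=7: i≥r, start 0; Z[7]=0
i=8: i≥r, start 0; Z[8]=3 scan→box=[8,11)
i=9: min(r-i=2, Z[1]=1)=1; Z[9]=1
i=10: min(r-i=1, Z[2]=0)=0; Z[10]=0
i=11: i≥r, start 0; Z[11]=0
i=12: i≥r, start 0; Z[12]=3 scan→box=[12,15)
i=13: min(r-i=2, Z[1]=1)=1; Z[13]=1
i=14: min(r-i=1, Z[2]=0)=0; Z[14]=0
i=15: i≥r, start 0; Z[15]=0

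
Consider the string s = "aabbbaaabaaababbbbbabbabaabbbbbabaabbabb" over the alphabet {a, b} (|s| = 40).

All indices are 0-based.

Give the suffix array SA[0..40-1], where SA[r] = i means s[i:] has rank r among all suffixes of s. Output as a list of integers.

sorted suffixes:
  #0 SA[0]=5  'aaabaaababbbbbabbabaabbbbbabaabbabb'
  #1 SA[1]=9  'aaababbbbbabbabaabbbbbabaabbabb'
  #2 SA[2]=6  'aabaaababbbbbabbabaabbbbbabaabbabb'
  #3 SA[3]=10  'aababbbbbabbabaabbbbbabaabbabb'
  #4 SA[4]=33  'aabbabb'
  #5 SA[5]=0  'aabbbaaabaaababbbbbabbabaabbbbbabaabbabb'
  #6 SA[6]=24  'aabbbbbabaabbabb'
  #7 SA[7]=7  'abaaababbbbbabbabaabbbbbabaabbabb'
  #8 SA[8]=31  'abaabbabb'
  #9 SA[9]=22  'abaabbbbbabaabbabb'
  #10 SA[10]=11  'ababbbbbabbabaabbbbbabaabbabb'
  #11 SA[11]=37  'abb'
  #12 SA[12]=19  'abbabaabbbbbabaabbabb'
  #13 SA[13]=34  'abbabb'
  #14 SA[14]=1  'abbbaaabaaababbbbbabbabaabbbbbabaabbabb'
  #15 SA[15]=25  'abbbbbabaabbabb'
  #16 SA[16]=13  'abbbbbabbabaabbbbbabaabbabb'
  #17 SA[17]=39  'b'
  #18 SA[18]=4  'baaabaaababbbbbabbabaabbbbbabaabbabb'
  #19 SA[19]=8  'baaababbbbbabbabaabbbbbabaabbabb'
  #20 SA[20]=32  'baabbabb'
  #21 SA[21]=23  'baabbbbbabaabbabb'
  #22 SA[22]=30  'babaabbabb'
  #23 SA[23]=21  'babaabbbbbabaabbabb'
  #24 SA[24]=36  'babb'
  #25 SA[25]=18  'babbabaabbbbbabaabbabb'
  #26 SA[26]=12  'babbbbbabbabaabbbbbabaabbabb'
  #27 SA[27]=38  'bb'
  #28 SA[28]=3  'bbaaabaaababbbbbabbabaabbbbbabaabbabb'
  #29 SA[29]=29  'bbabaabbabb'
  #30 SA[30]=20  'bbabaabbbbbabaabbabb'
  #31 SA[31]=35  'bbabb'
  #32 SA[32]=17  'bbabbabaabbbbbabaabbabb'
  #33 SA[33]=2  'bbbaaabaaababbbbbabbabaabbbbbabaabbabb'
  #34 SA[34]=28  'bbbabaabbabb'
  #35 SA[35]=16  'bbbabbabaabbbbbabaabbabb'
  #36 SA[36]=27  'bbbbabaabbabb'
  #37 SA[37]=15  'bbbbabbabaabbbbbabaabbabb'
  #38 SA[38]=26  'bbbbbabaabbabb'
  #39 SA[39]=14  'bbbbbabbabaabbbbbabaabbabb'

[5, 9, 6, 10, 33, 0, 24, 7, 31, 22, 11, 37, 19, 34, 1, 25, 13, 39, 4, 8, 32, 23, 30, 21, 36, 18, 12, 38, 3, 29, 20, 35, 17, 2, 28, 16, 27, 15, 26, 14]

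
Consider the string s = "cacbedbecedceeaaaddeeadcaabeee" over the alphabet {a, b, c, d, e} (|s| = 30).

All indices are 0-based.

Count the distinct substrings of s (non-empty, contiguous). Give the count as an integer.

rank | idx | suffix
   0 |  14 | aaaddeeadcaabeee
   1 |  24 | aabeee
   2 |  15 | aaddeeadcaabeee
   3 |  25 | abeee
   4 |   1 | acbedbecedceeaaaddeeadcaabeee
   5 |  21 | adcaabeee
   6 |  16 | addeeadcaabeee
   7 |   6 | becedceeaaaddeeadcaabeee
   8 |   3 | bedbecedceeaaaddeeadcaabeee
   9 |  26 | beee
  10 |  23 | caabeee
  11 |   0 | cacbedbecedceeaaaddeeadcaabeee
  12 |   2 | cbedbecedceeaaaddeeadcaabeee
  13 |   8 | cedceeaaaddeeadcaabeee
  14 |  11 | ceeaaaddeeadcaabeee
  15 |   5 | dbecedceeaaaddeeadcaabeee
  16 |  22 | dcaabeee
  17 |  10 | dceeaaaddeeadcaabeee
  18 |  17 | ddeeadcaabeee
  19 |  18 | deeadcaabeee
  20 |  29 | e
  21 |  13 | eaaaddeeadcaabeee
  22 |  20 | eadcaabeee
  23 |   7 | ecedceeaaaddeeadcaabeee
  24 |   4 | edbecedceeaaaddeeadcaabeee
  25 |   9 | edceeaaaddeeadcaabeee
  26 |  28 | ee
  27 |  12 | eeaaaddeeadcaabeee
  28 |  19 | eeadcaabeee
  29 |  27 | eee

SA = [14, 24, 15, 25, 1, 21, 16, 6, 3, 26, 23, 0, 2, 8, 11, 5, 22, 10, 17, 18, 29, 13, 20, 7, 4, 9, 28, 12, 19, 27]
i: (SA[i-1],SA[i]) lcp shared
  1: (14,24) 2 'aa'
  2: (24,15) 2 'aa'
  3: (15,25) 1 'a'
  4: (25,1) 1 'a'
  5: (1,21) 1 'a'
  6: (21,16) 2 'ad'
  7: (16,6) 0 ''
  8: (6,3) 2 'be'
  9: (3,26) 2 'be'
  10: (26,23) 0 ''
  11: (23,0) 2 'ca'
  12: (0,2) 1 'c'
  13: (2,8) 1 'c'
  14: (8,11) 2 'ce'
  15: (11,5) 0 ''
  16: (5,22) 1 'd'
  17: (22,10) 2 'dc'
  18: (10,17) 1 'd'
  19: (17,18) 1 'd'
  20: (18,29) 0 ''
  21: (29,13) 1 'e'
  22: (13,20) 2 'ea'
  23: (20,7) 1 'e'
  24: (7,4) 1 'e'
  25: (4,9) 2 'ed'
  26: (9,28) 1 'e'
  27: (28,12) 2 'ee'
  28: (12,19) 3 'eea'
  29: (19,27) 2 'ee'

n(n+1)/2 = 30·31/2 = 465
Σ LCP = 0 + 2 + 2 + 1 + 1 + 1 + 2 + 0 + 2 + 2 + 0 + 2 + 1 + 1 + 2 + 0 + 1 + 2 + 1 + 1 + 0 + 1 + 2 + 1 + 1 + 2 + 1 + 2 + 3 + 2 = 39
distinct = 465 − 39 = 426

426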